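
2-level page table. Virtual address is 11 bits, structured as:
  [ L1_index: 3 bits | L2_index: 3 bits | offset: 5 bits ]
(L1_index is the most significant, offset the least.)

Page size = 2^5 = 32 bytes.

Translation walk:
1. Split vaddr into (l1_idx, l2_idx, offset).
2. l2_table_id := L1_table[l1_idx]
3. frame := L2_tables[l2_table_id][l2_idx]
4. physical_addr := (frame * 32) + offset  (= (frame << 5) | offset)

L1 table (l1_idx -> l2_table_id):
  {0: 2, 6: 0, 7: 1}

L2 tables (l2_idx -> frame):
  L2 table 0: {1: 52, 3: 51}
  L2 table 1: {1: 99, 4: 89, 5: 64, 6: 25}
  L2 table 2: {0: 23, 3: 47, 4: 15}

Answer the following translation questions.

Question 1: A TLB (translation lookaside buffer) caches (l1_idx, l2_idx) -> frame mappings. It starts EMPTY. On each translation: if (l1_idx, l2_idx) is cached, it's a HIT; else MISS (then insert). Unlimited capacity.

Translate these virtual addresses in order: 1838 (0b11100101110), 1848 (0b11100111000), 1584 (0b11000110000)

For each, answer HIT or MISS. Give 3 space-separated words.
Answer: MISS HIT MISS

Derivation:
vaddr=1838: (7,1) not in TLB -> MISS, insert
vaddr=1848: (7,1) in TLB -> HIT
vaddr=1584: (6,1) not in TLB -> MISS, insert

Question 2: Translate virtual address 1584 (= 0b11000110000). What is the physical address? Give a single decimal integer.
Answer: 1680

Derivation:
vaddr = 1584 = 0b11000110000
Split: l1_idx=6, l2_idx=1, offset=16
L1[6] = 0
L2[0][1] = 52
paddr = 52 * 32 + 16 = 1680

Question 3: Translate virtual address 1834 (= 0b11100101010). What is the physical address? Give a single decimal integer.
Answer: 3178

Derivation:
vaddr = 1834 = 0b11100101010
Split: l1_idx=7, l2_idx=1, offset=10
L1[7] = 1
L2[1][1] = 99
paddr = 99 * 32 + 10 = 3178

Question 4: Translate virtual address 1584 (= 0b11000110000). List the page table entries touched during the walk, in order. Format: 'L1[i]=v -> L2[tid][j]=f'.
Answer: L1[6]=0 -> L2[0][1]=52

Derivation:
vaddr = 1584 = 0b11000110000
Split: l1_idx=6, l2_idx=1, offset=16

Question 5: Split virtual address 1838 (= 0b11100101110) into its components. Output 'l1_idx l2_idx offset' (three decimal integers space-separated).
vaddr = 1838 = 0b11100101110
  top 3 bits -> l1_idx = 7
  next 3 bits -> l2_idx = 1
  bottom 5 bits -> offset = 14

Answer: 7 1 14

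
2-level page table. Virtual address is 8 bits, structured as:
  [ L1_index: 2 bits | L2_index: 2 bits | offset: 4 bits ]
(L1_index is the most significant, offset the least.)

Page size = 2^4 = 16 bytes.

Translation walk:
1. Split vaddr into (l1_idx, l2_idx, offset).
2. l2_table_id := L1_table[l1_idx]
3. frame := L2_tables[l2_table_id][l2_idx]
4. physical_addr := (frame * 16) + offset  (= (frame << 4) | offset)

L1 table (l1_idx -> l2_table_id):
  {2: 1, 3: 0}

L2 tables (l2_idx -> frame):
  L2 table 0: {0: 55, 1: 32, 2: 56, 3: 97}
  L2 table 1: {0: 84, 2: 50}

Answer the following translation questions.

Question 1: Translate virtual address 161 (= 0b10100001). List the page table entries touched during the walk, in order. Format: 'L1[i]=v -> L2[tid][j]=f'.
vaddr = 161 = 0b10100001
Split: l1_idx=2, l2_idx=2, offset=1

Answer: L1[2]=1 -> L2[1][2]=50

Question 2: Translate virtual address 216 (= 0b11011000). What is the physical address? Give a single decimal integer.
Answer: 520

Derivation:
vaddr = 216 = 0b11011000
Split: l1_idx=3, l2_idx=1, offset=8
L1[3] = 0
L2[0][1] = 32
paddr = 32 * 16 + 8 = 520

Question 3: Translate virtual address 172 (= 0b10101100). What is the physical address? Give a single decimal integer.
Answer: 812

Derivation:
vaddr = 172 = 0b10101100
Split: l1_idx=2, l2_idx=2, offset=12
L1[2] = 1
L2[1][2] = 50
paddr = 50 * 16 + 12 = 812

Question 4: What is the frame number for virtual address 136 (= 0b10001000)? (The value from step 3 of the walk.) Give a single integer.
vaddr = 136: l1_idx=2, l2_idx=0
L1[2] = 1; L2[1][0] = 84

Answer: 84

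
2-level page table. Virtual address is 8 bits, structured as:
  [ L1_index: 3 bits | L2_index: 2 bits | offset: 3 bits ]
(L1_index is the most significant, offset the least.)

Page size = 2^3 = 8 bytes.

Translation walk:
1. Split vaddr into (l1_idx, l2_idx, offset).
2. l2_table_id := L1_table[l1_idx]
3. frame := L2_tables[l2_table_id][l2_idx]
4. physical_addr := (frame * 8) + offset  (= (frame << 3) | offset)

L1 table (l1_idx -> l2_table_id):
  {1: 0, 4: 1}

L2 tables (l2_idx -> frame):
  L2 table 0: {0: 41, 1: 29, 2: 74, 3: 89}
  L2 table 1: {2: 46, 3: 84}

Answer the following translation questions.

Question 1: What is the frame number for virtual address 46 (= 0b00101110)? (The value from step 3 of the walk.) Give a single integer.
vaddr = 46: l1_idx=1, l2_idx=1
L1[1] = 0; L2[0][1] = 29

Answer: 29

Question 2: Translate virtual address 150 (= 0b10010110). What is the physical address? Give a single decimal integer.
vaddr = 150 = 0b10010110
Split: l1_idx=4, l2_idx=2, offset=6
L1[4] = 1
L2[1][2] = 46
paddr = 46 * 8 + 6 = 374

Answer: 374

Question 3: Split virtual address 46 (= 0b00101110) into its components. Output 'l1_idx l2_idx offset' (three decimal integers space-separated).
vaddr = 46 = 0b00101110
  top 3 bits -> l1_idx = 1
  next 2 bits -> l2_idx = 1
  bottom 3 bits -> offset = 6

Answer: 1 1 6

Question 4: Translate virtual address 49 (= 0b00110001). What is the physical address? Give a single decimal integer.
vaddr = 49 = 0b00110001
Split: l1_idx=1, l2_idx=2, offset=1
L1[1] = 0
L2[0][2] = 74
paddr = 74 * 8 + 1 = 593

Answer: 593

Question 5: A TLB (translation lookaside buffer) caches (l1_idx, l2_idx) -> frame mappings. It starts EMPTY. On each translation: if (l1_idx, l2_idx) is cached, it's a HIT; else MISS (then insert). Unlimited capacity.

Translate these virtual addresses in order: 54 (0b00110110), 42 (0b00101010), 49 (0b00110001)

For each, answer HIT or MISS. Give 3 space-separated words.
vaddr=54: (1,2) not in TLB -> MISS, insert
vaddr=42: (1,1) not in TLB -> MISS, insert
vaddr=49: (1,2) in TLB -> HIT

Answer: MISS MISS HIT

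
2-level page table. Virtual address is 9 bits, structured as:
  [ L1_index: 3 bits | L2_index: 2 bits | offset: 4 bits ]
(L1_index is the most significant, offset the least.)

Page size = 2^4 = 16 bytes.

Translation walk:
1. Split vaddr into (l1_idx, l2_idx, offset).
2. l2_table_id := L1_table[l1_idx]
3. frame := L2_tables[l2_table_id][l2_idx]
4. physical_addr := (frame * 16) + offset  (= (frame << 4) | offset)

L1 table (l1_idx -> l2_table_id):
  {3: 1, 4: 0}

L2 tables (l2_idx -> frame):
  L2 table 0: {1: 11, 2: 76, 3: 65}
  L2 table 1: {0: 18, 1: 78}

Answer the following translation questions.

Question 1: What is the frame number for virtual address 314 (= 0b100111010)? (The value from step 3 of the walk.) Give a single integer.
Answer: 65

Derivation:
vaddr = 314: l1_idx=4, l2_idx=3
L1[4] = 0; L2[0][3] = 65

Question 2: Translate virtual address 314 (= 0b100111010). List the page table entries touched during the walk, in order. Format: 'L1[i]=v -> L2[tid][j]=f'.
vaddr = 314 = 0b100111010
Split: l1_idx=4, l2_idx=3, offset=10

Answer: L1[4]=0 -> L2[0][3]=65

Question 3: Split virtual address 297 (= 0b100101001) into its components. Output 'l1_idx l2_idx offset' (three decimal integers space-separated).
vaddr = 297 = 0b100101001
  top 3 bits -> l1_idx = 4
  next 2 bits -> l2_idx = 2
  bottom 4 bits -> offset = 9

Answer: 4 2 9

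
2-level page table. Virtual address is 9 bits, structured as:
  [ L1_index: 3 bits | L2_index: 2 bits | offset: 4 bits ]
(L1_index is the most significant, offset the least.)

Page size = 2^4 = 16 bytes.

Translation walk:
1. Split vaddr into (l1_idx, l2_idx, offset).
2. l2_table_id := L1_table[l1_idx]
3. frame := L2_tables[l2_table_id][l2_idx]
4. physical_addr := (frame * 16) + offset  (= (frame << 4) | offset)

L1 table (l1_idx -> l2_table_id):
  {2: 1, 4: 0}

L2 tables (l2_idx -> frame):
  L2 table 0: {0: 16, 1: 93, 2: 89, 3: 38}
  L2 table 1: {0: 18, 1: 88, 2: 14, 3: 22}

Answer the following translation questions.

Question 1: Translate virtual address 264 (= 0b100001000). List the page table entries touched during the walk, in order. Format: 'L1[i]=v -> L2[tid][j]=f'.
Answer: L1[4]=0 -> L2[0][0]=16

Derivation:
vaddr = 264 = 0b100001000
Split: l1_idx=4, l2_idx=0, offset=8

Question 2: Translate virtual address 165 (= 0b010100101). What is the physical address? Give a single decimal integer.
vaddr = 165 = 0b010100101
Split: l1_idx=2, l2_idx=2, offset=5
L1[2] = 1
L2[1][2] = 14
paddr = 14 * 16 + 5 = 229

Answer: 229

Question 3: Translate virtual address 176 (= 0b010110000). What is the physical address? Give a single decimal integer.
vaddr = 176 = 0b010110000
Split: l1_idx=2, l2_idx=3, offset=0
L1[2] = 1
L2[1][3] = 22
paddr = 22 * 16 + 0 = 352

Answer: 352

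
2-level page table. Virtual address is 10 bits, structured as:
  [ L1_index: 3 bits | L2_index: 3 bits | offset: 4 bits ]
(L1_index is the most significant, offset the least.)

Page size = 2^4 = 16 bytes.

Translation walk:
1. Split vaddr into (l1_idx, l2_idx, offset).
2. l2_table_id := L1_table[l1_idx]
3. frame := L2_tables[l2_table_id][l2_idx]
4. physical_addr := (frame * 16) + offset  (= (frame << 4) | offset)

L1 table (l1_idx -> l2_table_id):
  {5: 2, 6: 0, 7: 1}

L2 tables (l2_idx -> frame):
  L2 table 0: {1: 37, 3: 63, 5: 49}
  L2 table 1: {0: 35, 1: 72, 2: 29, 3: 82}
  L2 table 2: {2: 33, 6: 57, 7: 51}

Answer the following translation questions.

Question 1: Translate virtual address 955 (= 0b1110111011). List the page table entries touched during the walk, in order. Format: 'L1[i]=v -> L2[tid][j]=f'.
vaddr = 955 = 0b1110111011
Split: l1_idx=7, l2_idx=3, offset=11

Answer: L1[7]=1 -> L2[1][3]=82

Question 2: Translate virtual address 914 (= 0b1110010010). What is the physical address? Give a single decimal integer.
Answer: 1154

Derivation:
vaddr = 914 = 0b1110010010
Split: l1_idx=7, l2_idx=1, offset=2
L1[7] = 1
L2[1][1] = 72
paddr = 72 * 16 + 2 = 1154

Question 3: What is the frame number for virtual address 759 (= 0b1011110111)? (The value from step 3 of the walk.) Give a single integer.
vaddr = 759: l1_idx=5, l2_idx=7
L1[5] = 2; L2[2][7] = 51

Answer: 51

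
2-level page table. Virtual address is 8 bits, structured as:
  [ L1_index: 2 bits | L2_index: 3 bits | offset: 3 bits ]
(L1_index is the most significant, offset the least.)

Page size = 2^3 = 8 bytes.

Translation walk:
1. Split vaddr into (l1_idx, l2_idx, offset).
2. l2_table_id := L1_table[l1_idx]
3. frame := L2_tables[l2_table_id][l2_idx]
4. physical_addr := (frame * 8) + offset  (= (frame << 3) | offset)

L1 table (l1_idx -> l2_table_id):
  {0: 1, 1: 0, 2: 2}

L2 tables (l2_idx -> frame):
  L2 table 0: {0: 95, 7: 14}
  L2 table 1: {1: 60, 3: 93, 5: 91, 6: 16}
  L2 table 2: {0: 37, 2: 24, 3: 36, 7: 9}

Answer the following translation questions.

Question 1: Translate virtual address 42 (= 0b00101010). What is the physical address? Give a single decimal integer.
vaddr = 42 = 0b00101010
Split: l1_idx=0, l2_idx=5, offset=2
L1[0] = 1
L2[1][5] = 91
paddr = 91 * 8 + 2 = 730

Answer: 730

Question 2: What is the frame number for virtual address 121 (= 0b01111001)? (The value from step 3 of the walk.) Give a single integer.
Answer: 14

Derivation:
vaddr = 121: l1_idx=1, l2_idx=7
L1[1] = 0; L2[0][7] = 14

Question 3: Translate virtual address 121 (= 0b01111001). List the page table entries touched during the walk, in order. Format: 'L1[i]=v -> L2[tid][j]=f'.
vaddr = 121 = 0b01111001
Split: l1_idx=1, l2_idx=7, offset=1

Answer: L1[1]=0 -> L2[0][7]=14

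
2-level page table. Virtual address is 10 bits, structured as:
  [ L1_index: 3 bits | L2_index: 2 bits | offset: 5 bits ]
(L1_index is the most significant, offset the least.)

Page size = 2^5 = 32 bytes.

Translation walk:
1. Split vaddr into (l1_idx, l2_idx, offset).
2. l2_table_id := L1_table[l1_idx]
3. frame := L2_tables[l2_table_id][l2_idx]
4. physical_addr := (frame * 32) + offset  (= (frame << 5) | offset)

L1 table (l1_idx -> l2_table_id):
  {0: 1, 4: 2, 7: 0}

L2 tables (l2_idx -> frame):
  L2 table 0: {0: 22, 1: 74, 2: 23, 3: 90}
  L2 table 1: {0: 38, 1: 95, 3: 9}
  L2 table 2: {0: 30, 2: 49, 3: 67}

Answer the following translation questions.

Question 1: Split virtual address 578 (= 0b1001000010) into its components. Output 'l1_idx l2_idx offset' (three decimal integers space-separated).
vaddr = 578 = 0b1001000010
  top 3 bits -> l1_idx = 4
  next 2 bits -> l2_idx = 2
  bottom 5 bits -> offset = 2

Answer: 4 2 2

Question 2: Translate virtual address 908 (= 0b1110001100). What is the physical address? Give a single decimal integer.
vaddr = 908 = 0b1110001100
Split: l1_idx=7, l2_idx=0, offset=12
L1[7] = 0
L2[0][0] = 22
paddr = 22 * 32 + 12 = 716

Answer: 716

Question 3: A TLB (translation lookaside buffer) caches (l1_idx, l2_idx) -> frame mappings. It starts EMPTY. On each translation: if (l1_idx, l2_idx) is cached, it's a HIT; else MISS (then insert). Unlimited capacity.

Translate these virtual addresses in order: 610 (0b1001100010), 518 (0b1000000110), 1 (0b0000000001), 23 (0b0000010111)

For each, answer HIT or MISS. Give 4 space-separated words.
Answer: MISS MISS MISS HIT

Derivation:
vaddr=610: (4,3) not in TLB -> MISS, insert
vaddr=518: (4,0) not in TLB -> MISS, insert
vaddr=1: (0,0) not in TLB -> MISS, insert
vaddr=23: (0,0) in TLB -> HIT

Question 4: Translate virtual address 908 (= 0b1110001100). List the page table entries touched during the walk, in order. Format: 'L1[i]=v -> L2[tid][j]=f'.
vaddr = 908 = 0b1110001100
Split: l1_idx=7, l2_idx=0, offset=12

Answer: L1[7]=0 -> L2[0][0]=22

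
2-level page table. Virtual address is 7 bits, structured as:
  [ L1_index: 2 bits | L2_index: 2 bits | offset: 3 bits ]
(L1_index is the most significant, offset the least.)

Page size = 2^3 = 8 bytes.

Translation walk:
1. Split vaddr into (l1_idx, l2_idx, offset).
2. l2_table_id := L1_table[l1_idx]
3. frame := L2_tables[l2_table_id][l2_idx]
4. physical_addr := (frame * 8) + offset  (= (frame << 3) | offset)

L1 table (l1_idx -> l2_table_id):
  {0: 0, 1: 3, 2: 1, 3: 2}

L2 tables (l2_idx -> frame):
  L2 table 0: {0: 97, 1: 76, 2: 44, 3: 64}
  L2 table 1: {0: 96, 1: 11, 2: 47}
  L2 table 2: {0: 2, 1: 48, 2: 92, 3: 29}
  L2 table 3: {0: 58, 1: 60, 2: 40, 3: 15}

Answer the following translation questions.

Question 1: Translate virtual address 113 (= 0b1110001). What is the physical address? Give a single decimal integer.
Answer: 737

Derivation:
vaddr = 113 = 0b1110001
Split: l1_idx=3, l2_idx=2, offset=1
L1[3] = 2
L2[2][2] = 92
paddr = 92 * 8 + 1 = 737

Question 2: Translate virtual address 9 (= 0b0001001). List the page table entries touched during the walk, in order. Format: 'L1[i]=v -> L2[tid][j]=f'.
Answer: L1[0]=0 -> L2[0][1]=76

Derivation:
vaddr = 9 = 0b0001001
Split: l1_idx=0, l2_idx=1, offset=1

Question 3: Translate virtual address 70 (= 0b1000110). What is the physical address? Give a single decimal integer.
vaddr = 70 = 0b1000110
Split: l1_idx=2, l2_idx=0, offset=6
L1[2] = 1
L2[1][0] = 96
paddr = 96 * 8 + 6 = 774

Answer: 774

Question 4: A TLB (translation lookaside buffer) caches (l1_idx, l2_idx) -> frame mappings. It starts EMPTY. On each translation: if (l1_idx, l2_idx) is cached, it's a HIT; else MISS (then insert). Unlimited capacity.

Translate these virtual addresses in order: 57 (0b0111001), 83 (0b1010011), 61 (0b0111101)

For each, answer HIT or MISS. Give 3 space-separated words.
Answer: MISS MISS HIT

Derivation:
vaddr=57: (1,3) not in TLB -> MISS, insert
vaddr=83: (2,2) not in TLB -> MISS, insert
vaddr=61: (1,3) in TLB -> HIT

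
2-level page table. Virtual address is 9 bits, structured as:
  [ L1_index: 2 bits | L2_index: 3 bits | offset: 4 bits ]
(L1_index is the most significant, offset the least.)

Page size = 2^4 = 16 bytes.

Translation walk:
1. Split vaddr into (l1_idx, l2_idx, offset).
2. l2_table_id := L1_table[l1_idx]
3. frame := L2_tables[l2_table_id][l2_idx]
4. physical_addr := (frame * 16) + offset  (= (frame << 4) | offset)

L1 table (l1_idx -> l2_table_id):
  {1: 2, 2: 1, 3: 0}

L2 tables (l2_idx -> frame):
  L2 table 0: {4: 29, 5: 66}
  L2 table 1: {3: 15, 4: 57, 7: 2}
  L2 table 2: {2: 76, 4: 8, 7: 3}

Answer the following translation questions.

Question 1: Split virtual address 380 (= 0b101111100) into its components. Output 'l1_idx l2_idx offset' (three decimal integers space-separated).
Answer: 2 7 12

Derivation:
vaddr = 380 = 0b101111100
  top 2 bits -> l1_idx = 2
  next 3 bits -> l2_idx = 7
  bottom 4 bits -> offset = 12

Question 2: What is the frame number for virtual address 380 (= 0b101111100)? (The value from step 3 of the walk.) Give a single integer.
Answer: 2

Derivation:
vaddr = 380: l1_idx=2, l2_idx=7
L1[2] = 1; L2[1][7] = 2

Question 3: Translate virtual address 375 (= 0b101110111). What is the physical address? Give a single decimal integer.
vaddr = 375 = 0b101110111
Split: l1_idx=2, l2_idx=7, offset=7
L1[2] = 1
L2[1][7] = 2
paddr = 2 * 16 + 7 = 39

Answer: 39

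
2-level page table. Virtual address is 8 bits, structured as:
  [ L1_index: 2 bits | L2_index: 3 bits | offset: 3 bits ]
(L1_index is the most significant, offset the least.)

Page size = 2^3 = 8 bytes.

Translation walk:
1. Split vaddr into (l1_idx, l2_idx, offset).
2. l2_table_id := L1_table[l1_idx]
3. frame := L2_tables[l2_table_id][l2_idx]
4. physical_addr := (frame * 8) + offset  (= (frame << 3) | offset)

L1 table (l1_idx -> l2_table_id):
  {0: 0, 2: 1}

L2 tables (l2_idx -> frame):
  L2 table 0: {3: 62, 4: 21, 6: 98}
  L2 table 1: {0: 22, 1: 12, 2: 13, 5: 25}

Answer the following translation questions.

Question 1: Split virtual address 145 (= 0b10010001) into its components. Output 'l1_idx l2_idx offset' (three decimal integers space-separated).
vaddr = 145 = 0b10010001
  top 2 bits -> l1_idx = 2
  next 3 bits -> l2_idx = 2
  bottom 3 bits -> offset = 1

Answer: 2 2 1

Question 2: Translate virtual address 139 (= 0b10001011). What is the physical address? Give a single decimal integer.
Answer: 99

Derivation:
vaddr = 139 = 0b10001011
Split: l1_idx=2, l2_idx=1, offset=3
L1[2] = 1
L2[1][1] = 12
paddr = 12 * 8 + 3 = 99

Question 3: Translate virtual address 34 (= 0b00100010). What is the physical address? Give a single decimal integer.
vaddr = 34 = 0b00100010
Split: l1_idx=0, l2_idx=4, offset=2
L1[0] = 0
L2[0][4] = 21
paddr = 21 * 8 + 2 = 170

Answer: 170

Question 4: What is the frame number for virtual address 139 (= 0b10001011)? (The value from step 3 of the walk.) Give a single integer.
vaddr = 139: l1_idx=2, l2_idx=1
L1[2] = 1; L2[1][1] = 12

Answer: 12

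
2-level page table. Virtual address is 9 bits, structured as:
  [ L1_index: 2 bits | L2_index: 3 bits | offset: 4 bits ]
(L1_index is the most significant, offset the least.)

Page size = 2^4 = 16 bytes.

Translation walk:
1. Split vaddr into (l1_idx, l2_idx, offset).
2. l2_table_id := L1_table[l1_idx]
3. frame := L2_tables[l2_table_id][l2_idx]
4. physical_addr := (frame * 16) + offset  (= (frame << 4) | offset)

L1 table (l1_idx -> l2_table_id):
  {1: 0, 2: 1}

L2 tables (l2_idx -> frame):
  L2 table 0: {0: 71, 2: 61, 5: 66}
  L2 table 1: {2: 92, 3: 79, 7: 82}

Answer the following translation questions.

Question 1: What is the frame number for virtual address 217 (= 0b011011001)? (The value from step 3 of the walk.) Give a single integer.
vaddr = 217: l1_idx=1, l2_idx=5
L1[1] = 0; L2[0][5] = 66

Answer: 66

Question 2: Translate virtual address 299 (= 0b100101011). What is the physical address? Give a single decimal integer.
Answer: 1483

Derivation:
vaddr = 299 = 0b100101011
Split: l1_idx=2, l2_idx=2, offset=11
L1[2] = 1
L2[1][2] = 92
paddr = 92 * 16 + 11 = 1483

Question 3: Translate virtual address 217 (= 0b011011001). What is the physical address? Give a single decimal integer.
vaddr = 217 = 0b011011001
Split: l1_idx=1, l2_idx=5, offset=9
L1[1] = 0
L2[0][5] = 66
paddr = 66 * 16 + 9 = 1065

Answer: 1065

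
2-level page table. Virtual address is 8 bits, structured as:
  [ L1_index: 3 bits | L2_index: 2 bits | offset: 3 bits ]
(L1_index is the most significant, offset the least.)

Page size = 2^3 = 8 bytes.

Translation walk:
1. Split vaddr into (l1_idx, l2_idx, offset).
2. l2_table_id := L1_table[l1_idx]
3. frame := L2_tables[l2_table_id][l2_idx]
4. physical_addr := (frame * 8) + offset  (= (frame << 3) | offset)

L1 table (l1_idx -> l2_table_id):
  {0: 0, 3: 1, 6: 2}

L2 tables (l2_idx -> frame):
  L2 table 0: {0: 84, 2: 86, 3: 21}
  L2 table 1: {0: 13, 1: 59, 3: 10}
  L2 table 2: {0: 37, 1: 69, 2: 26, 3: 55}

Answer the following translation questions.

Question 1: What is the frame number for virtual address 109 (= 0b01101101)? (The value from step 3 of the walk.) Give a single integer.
Answer: 59

Derivation:
vaddr = 109: l1_idx=3, l2_idx=1
L1[3] = 1; L2[1][1] = 59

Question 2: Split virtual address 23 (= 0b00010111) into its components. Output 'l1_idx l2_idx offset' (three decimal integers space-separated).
Answer: 0 2 7

Derivation:
vaddr = 23 = 0b00010111
  top 3 bits -> l1_idx = 0
  next 2 bits -> l2_idx = 2
  bottom 3 bits -> offset = 7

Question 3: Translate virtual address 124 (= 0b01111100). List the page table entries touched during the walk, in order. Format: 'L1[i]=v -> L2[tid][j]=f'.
vaddr = 124 = 0b01111100
Split: l1_idx=3, l2_idx=3, offset=4

Answer: L1[3]=1 -> L2[1][3]=10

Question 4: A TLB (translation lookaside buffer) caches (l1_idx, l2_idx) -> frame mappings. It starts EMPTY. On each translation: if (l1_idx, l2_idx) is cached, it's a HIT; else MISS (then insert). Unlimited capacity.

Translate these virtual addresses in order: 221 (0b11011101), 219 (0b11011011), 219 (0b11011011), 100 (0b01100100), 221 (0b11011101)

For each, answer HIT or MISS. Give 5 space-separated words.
Answer: MISS HIT HIT MISS HIT

Derivation:
vaddr=221: (6,3) not in TLB -> MISS, insert
vaddr=219: (6,3) in TLB -> HIT
vaddr=219: (6,3) in TLB -> HIT
vaddr=100: (3,0) not in TLB -> MISS, insert
vaddr=221: (6,3) in TLB -> HIT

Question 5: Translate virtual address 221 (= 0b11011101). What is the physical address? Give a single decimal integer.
Answer: 445

Derivation:
vaddr = 221 = 0b11011101
Split: l1_idx=6, l2_idx=3, offset=5
L1[6] = 2
L2[2][3] = 55
paddr = 55 * 8 + 5 = 445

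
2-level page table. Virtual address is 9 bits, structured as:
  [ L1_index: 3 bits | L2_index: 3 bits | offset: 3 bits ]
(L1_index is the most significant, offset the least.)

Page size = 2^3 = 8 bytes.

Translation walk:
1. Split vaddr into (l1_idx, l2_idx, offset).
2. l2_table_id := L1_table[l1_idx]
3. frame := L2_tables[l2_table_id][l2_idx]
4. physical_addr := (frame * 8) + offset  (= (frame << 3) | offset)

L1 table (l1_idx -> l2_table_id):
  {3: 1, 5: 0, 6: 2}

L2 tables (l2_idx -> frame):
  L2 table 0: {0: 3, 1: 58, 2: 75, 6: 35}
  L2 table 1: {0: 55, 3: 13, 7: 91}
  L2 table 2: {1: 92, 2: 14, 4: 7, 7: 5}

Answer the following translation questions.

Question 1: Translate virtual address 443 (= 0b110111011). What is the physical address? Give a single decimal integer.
vaddr = 443 = 0b110111011
Split: l1_idx=6, l2_idx=7, offset=3
L1[6] = 2
L2[2][7] = 5
paddr = 5 * 8 + 3 = 43

Answer: 43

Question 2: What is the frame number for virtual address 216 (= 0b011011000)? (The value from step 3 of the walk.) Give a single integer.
vaddr = 216: l1_idx=3, l2_idx=3
L1[3] = 1; L2[1][3] = 13

Answer: 13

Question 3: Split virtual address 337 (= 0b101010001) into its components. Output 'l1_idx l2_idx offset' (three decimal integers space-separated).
Answer: 5 2 1

Derivation:
vaddr = 337 = 0b101010001
  top 3 bits -> l1_idx = 5
  next 3 bits -> l2_idx = 2
  bottom 3 bits -> offset = 1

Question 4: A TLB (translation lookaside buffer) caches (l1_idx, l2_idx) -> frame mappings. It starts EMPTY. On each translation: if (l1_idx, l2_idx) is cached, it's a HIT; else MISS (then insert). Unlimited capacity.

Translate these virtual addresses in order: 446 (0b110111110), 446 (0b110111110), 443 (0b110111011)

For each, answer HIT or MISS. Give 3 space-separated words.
vaddr=446: (6,7) not in TLB -> MISS, insert
vaddr=446: (6,7) in TLB -> HIT
vaddr=443: (6,7) in TLB -> HIT

Answer: MISS HIT HIT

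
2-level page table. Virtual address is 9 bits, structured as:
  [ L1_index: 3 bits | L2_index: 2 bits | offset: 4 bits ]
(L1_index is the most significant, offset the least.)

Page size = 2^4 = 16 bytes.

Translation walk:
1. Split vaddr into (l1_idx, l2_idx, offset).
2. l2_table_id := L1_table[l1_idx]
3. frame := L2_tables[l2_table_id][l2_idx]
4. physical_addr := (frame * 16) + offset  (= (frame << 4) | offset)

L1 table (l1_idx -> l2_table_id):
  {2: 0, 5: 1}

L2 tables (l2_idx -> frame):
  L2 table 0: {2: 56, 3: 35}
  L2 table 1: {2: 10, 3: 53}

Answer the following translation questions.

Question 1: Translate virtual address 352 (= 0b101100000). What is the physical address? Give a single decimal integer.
vaddr = 352 = 0b101100000
Split: l1_idx=5, l2_idx=2, offset=0
L1[5] = 1
L2[1][2] = 10
paddr = 10 * 16 + 0 = 160

Answer: 160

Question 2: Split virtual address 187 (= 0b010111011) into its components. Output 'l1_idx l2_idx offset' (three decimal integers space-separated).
vaddr = 187 = 0b010111011
  top 3 bits -> l1_idx = 2
  next 2 bits -> l2_idx = 3
  bottom 4 bits -> offset = 11

Answer: 2 3 11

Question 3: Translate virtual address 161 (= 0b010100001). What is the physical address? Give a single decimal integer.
vaddr = 161 = 0b010100001
Split: l1_idx=2, l2_idx=2, offset=1
L1[2] = 0
L2[0][2] = 56
paddr = 56 * 16 + 1 = 897

Answer: 897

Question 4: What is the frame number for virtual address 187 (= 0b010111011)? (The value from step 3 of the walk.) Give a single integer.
Answer: 35

Derivation:
vaddr = 187: l1_idx=2, l2_idx=3
L1[2] = 0; L2[0][3] = 35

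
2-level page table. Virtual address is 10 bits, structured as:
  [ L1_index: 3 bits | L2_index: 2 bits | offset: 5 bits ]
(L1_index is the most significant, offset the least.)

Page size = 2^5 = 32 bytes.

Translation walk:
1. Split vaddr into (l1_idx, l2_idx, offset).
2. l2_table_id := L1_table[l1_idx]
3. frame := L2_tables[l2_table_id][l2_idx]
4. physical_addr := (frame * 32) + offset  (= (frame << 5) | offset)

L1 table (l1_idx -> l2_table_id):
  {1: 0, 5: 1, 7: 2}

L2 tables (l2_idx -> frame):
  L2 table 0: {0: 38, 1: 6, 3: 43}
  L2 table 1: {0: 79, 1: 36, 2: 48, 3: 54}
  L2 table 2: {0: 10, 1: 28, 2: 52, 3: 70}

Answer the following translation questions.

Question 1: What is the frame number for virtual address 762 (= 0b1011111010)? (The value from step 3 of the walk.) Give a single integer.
vaddr = 762: l1_idx=5, l2_idx=3
L1[5] = 1; L2[1][3] = 54

Answer: 54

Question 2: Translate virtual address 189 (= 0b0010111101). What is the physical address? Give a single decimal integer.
vaddr = 189 = 0b0010111101
Split: l1_idx=1, l2_idx=1, offset=29
L1[1] = 0
L2[0][1] = 6
paddr = 6 * 32 + 29 = 221

Answer: 221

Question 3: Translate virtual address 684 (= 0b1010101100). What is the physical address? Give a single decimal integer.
Answer: 1164

Derivation:
vaddr = 684 = 0b1010101100
Split: l1_idx=5, l2_idx=1, offset=12
L1[5] = 1
L2[1][1] = 36
paddr = 36 * 32 + 12 = 1164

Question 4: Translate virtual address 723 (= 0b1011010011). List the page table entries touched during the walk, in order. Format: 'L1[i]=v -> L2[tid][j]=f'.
Answer: L1[5]=1 -> L2[1][2]=48

Derivation:
vaddr = 723 = 0b1011010011
Split: l1_idx=5, l2_idx=2, offset=19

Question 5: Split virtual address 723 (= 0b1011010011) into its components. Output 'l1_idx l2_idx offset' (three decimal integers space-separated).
Answer: 5 2 19

Derivation:
vaddr = 723 = 0b1011010011
  top 3 bits -> l1_idx = 5
  next 2 bits -> l2_idx = 2
  bottom 5 bits -> offset = 19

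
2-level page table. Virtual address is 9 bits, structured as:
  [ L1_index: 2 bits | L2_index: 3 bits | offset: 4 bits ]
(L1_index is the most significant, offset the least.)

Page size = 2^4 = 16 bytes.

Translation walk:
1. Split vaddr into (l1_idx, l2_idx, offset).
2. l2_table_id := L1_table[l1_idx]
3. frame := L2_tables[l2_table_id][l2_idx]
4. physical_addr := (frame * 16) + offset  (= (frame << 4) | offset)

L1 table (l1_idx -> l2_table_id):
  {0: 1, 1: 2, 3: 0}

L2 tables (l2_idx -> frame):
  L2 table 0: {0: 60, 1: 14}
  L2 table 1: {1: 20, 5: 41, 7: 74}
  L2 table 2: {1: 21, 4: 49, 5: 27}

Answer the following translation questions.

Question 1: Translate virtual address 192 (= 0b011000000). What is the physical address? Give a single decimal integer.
Answer: 784

Derivation:
vaddr = 192 = 0b011000000
Split: l1_idx=1, l2_idx=4, offset=0
L1[1] = 2
L2[2][4] = 49
paddr = 49 * 16 + 0 = 784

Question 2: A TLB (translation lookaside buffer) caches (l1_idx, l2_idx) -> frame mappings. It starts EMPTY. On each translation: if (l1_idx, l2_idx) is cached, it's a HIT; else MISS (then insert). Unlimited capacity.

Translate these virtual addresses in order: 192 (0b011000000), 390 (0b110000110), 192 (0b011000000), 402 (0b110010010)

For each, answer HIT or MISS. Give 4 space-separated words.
Answer: MISS MISS HIT MISS

Derivation:
vaddr=192: (1,4) not in TLB -> MISS, insert
vaddr=390: (3,0) not in TLB -> MISS, insert
vaddr=192: (1,4) in TLB -> HIT
vaddr=402: (3,1) not in TLB -> MISS, insert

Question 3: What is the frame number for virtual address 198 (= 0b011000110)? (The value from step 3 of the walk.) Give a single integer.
vaddr = 198: l1_idx=1, l2_idx=4
L1[1] = 2; L2[2][4] = 49

Answer: 49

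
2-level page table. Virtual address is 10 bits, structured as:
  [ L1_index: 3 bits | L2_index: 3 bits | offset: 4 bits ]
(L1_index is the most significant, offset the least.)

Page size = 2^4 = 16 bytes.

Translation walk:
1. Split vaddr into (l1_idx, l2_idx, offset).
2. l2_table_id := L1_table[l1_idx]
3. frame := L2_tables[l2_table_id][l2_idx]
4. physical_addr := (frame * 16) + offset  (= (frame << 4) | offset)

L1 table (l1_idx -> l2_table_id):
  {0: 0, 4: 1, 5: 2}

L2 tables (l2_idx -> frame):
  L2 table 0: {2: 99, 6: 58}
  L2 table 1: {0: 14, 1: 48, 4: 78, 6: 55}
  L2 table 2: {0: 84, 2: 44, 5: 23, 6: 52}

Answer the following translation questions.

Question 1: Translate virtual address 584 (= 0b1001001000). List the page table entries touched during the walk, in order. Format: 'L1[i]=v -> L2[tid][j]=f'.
vaddr = 584 = 0b1001001000
Split: l1_idx=4, l2_idx=4, offset=8

Answer: L1[4]=1 -> L2[1][4]=78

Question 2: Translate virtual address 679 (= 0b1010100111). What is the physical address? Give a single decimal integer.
vaddr = 679 = 0b1010100111
Split: l1_idx=5, l2_idx=2, offset=7
L1[5] = 2
L2[2][2] = 44
paddr = 44 * 16 + 7 = 711

Answer: 711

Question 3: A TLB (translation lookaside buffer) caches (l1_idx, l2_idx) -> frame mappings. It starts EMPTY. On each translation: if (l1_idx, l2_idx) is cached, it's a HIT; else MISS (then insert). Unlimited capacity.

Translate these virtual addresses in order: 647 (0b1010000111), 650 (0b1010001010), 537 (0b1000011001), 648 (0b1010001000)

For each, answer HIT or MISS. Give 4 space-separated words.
Answer: MISS HIT MISS HIT

Derivation:
vaddr=647: (5,0) not in TLB -> MISS, insert
vaddr=650: (5,0) in TLB -> HIT
vaddr=537: (4,1) not in TLB -> MISS, insert
vaddr=648: (5,0) in TLB -> HIT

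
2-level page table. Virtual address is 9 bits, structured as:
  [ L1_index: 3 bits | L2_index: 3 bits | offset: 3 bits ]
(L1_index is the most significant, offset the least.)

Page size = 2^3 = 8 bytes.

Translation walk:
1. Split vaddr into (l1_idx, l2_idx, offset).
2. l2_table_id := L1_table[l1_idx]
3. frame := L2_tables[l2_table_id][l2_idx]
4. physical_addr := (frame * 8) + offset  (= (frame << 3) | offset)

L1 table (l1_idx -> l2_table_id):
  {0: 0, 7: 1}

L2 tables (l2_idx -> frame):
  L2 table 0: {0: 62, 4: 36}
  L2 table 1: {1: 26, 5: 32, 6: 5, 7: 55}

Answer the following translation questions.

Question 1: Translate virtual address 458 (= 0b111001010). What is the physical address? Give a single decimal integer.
Answer: 210

Derivation:
vaddr = 458 = 0b111001010
Split: l1_idx=7, l2_idx=1, offset=2
L1[7] = 1
L2[1][1] = 26
paddr = 26 * 8 + 2 = 210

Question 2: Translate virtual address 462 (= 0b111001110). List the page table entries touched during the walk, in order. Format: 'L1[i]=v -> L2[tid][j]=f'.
Answer: L1[7]=1 -> L2[1][1]=26

Derivation:
vaddr = 462 = 0b111001110
Split: l1_idx=7, l2_idx=1, offset=6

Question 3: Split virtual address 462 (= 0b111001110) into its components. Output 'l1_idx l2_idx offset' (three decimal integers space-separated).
Answer: 7 1 6

Derivation:
vaddr = 462 = 0b111001110
  top 3 bits -> l1_idx = 7
  next 3 bits -> l2_idx = 1
  bottom 3 bits -> offset = 6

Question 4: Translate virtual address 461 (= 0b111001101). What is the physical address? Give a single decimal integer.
vaddr = 461 = 0b111001101
Split: l1_idx=7, l2_idx=1, offset=5
L1[7] = 1
L2[1][1] = 26
paddr = 26 * 8 + 5 = 213

Answer: 213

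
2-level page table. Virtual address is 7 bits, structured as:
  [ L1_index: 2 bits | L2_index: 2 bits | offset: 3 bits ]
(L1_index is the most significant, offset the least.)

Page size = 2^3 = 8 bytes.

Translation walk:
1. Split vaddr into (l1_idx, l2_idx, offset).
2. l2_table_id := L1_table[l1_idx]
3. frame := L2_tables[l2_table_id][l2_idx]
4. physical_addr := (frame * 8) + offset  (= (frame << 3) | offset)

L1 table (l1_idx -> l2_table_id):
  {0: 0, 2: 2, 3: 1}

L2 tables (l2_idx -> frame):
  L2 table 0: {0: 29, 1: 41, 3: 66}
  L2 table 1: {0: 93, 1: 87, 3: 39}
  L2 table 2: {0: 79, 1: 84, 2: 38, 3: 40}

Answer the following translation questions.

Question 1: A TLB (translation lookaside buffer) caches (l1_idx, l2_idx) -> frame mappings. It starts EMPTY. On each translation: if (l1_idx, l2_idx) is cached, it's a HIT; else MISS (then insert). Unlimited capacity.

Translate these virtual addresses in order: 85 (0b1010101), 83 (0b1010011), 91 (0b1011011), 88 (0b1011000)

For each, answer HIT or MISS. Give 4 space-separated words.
Answer: MISS HIT MISS HIT

Derivation:
vaddr=85: (2,2) not in TLB -> MISS, insert
vaddr=83: (2,2) in TLB -> HIT
vaddr=91: (2,3) not in TLB -> MISS, insert
vaddr=88: (2,3) in TLB -> HIT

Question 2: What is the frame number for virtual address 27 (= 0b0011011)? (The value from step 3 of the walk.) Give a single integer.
vaddr = 27: l1_idx=0, l2_idx=3
L1[0] = 0; L2[0][3] = 66

Answer: 66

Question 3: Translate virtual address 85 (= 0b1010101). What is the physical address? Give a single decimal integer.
Answer: 309

Derivation:
vaddr = 85 = 0b1010101
Split: l1_idx=2, l2_idx=2, offset=5
L1[2] = 2
L2[2][2] = 38
paddr = 38 * 8 + 5 = 309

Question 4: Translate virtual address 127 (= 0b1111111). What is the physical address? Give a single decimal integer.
Answer: 319

Derivation:
vaddr = 127 = 0b1111111
Split: l1_idx=3, l2_idx=3, offset=7
L1[3] = 1
L2[1][3] = 39
paddr = 39 * 8 + 7 = 319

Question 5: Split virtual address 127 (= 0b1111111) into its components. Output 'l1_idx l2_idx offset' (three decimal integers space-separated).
vaddr = 127 = 0b1111111
  top 2 bits -> l1_idx = 3
  next 2 bits -> l2_idx = 3
  bottom 3 bits -> offset = 7

Answer: 3 3 7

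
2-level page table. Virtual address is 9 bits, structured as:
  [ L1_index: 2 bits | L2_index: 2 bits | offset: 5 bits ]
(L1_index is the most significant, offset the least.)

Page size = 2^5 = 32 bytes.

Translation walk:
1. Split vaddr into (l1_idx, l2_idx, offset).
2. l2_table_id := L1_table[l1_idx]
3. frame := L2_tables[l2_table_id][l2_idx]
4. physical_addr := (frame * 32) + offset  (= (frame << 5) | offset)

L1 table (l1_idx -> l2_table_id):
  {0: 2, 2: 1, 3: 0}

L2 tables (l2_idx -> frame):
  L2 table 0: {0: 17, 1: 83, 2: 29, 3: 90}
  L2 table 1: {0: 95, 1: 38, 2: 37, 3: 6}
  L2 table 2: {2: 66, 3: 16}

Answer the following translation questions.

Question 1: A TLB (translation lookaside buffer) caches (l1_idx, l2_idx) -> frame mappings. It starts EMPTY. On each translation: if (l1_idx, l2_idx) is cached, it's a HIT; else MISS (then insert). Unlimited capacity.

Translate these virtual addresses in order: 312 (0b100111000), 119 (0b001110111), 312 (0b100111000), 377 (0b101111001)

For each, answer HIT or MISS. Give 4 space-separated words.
vaddr=312: (2,1) not in TLB -> MISS, insert
vaddr=119: (0,3) not in TLB -> MISS, insert
vaddr=312: (2,1) in TLB -> HIT
vaddr=377: (2,3) not in TLB -> MISS, insert

Answer: MISS MISS HIT MISS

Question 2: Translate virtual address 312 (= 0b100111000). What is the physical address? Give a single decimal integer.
Answer: 1240

Derivation:
vaddr = 312 = 0b100111000
Split: l1_idx=2, l2_idx=1, offset=24
L1[2] = 1
L2[1][1] = 38
paddr = 38 * 32 + 24 = 1240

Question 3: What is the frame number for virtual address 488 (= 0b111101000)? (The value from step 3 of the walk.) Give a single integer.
vaddr = 488: l1_idx=3, l2_idx=3
L1[3] = 0; L2[0][3] = 90

Answer: 90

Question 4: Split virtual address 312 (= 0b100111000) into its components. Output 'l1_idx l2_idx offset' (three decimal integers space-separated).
Answer: 2 1 24

Derivation:
vaddr = 312 = 0b100111000
  top 2 bits -> l1_idx = 2
  next 2 bits -> l2_idx = 1
  bottom 5 bits -> offset = 24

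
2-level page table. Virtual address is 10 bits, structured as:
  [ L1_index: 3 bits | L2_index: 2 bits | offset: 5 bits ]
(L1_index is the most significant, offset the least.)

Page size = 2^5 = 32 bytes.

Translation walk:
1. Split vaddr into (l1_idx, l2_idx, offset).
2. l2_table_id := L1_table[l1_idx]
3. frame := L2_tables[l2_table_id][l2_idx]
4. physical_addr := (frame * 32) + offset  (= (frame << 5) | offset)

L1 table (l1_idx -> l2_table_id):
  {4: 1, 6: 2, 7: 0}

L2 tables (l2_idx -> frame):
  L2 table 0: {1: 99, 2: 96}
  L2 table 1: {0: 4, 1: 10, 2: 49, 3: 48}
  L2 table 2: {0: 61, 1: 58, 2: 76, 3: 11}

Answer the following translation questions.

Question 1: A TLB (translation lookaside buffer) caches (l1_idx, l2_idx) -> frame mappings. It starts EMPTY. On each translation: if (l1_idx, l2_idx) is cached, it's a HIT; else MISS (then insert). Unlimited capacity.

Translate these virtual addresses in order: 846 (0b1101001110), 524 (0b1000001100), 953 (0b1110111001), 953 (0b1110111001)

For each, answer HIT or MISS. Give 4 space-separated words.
vaddr=846: (6,2) not in TLB -> MISS, insert
vaddr=524: (4,0) not in TLB -> MISS, insert
vaddr=953: (7,1) not in TLB -> MISS, insert
vaddr=953: (7,1) in TLB -> HIT

Answer: MISS MISS MISS HIT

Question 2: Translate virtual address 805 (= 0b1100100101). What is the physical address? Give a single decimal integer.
Answer: 1861

Derivation:
vaddr = 805 = 0b1100100101
Split: l1_idx=6, l2_idx=1, offset=5
L1[6] = 2
L2[2][1] = 58
paddr = 58 * 32 + 5 = 1861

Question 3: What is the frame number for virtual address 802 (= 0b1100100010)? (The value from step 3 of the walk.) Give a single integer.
Answer: 58

Derivation:
vaddr = 802: l1_idx=6, l2_idx=1
L1[6] = 2; L2[2][1] = 58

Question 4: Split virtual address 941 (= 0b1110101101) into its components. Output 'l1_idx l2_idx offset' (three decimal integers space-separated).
vaddr = 941 = 0b1110101101
  top 3 bits -> l1_idx = 7
  next 2 bits -> l2_idx = 1
  bottom 5 bits -> offset = 13

Answer: 7 1 13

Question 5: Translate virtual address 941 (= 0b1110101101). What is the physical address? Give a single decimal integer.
Answer: 3181

Derivation:
vaddr = 941 = 0b1110101101
Split: l1_idx=7, l2_idx=1, offset=13
L1[7] = 0
L2[0][1] = 99
paddr = 99 * 32 + 13 = 3181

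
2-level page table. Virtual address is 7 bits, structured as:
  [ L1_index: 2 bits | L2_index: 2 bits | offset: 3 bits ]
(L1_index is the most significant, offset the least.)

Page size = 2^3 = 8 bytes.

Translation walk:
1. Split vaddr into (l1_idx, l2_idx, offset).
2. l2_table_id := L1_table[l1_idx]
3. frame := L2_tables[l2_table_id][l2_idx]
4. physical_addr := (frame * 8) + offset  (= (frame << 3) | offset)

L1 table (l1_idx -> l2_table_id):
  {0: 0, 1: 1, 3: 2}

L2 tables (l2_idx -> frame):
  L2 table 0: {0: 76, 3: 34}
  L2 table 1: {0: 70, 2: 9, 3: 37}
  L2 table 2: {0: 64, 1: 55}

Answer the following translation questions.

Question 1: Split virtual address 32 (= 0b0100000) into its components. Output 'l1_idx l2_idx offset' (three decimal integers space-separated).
vaddr = 32 = 0b0100000
  top 2 bits -> l1_idx = 1
  next 2 bits -> l2_idx = 0
  bottom 3 bits -> offset = 0

Answer: 1 0 0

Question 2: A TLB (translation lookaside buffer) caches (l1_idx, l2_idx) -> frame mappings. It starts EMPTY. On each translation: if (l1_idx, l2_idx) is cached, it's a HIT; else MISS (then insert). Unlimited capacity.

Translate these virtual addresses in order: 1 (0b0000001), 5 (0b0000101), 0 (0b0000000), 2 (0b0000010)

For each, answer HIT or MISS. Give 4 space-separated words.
Answer: MISS HIT HIT HIT

Derivation:
vaddr=1: (0,0) not in TLB -> MISS, insert
vaddr=5: (0,0) in TLB -> HIT
vaddr=0: (0,0) in TLB -> HIT
vaddr=2: (0,0) in TLB -> HIT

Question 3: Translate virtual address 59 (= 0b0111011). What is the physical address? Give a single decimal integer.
Answer: 299

Derivation:
vaddr = 59 = 0b0111011
Split: l1_idx=1, l2_idx=3, offset=3
L1[1] = 1
L2[1][3] = 37
paddr = 37 * 8 + 3 = 299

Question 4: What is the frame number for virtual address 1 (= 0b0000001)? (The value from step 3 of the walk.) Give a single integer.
Answer: 76

Derivation:
vaddr = 1: l1_idx=0, l2_idx=0
L1[0] = 0; L2[0][0] = 76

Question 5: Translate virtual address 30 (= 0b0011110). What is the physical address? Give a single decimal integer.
Answer: 278

Derivation:
vaddr = 30 = 0b0011110
Split: l1_idx=0, l2_idx=3, offset=6
L1[0] = 0
L2[0][3] = 34
paddr = 34 * 8 + 6 = 278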